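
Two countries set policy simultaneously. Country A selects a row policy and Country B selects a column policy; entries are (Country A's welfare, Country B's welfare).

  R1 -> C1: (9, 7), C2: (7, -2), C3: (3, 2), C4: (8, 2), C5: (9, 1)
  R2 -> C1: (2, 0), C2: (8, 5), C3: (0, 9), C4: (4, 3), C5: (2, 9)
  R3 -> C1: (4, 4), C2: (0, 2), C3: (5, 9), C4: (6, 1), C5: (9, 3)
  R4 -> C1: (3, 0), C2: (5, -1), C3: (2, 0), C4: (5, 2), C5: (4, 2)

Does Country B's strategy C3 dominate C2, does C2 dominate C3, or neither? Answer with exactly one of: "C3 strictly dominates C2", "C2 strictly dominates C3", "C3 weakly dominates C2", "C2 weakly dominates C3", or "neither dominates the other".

C3 strictly dominates C2

Compare C3 to C2 across every action of Country A: R1: 2>-2, R2: 9>5, R3: 9>2, R4: 0>-1.
Every comparison favours C3, so C3 strictly dominates C2.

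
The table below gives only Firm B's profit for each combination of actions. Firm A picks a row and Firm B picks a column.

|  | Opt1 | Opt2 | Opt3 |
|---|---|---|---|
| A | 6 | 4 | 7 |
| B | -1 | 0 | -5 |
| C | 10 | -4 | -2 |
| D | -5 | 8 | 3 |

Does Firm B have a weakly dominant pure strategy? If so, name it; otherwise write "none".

Opt1 fails to dominate Opt2 at B (-1<0).
Opt2 fails to dominate Opt1 at A (4<6).
Opt3 fails to dominate Opt1 at B (-5<-1).
No single strategy dominates all the others.

none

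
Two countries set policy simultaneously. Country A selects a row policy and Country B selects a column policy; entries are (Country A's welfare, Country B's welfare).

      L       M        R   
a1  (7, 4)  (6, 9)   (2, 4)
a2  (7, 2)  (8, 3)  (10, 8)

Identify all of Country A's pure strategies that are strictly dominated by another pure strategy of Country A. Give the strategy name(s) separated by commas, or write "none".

none

Nothing dominates a1: a2 at L (7=7).
Nothing dominates a2: a1 at L (7=7).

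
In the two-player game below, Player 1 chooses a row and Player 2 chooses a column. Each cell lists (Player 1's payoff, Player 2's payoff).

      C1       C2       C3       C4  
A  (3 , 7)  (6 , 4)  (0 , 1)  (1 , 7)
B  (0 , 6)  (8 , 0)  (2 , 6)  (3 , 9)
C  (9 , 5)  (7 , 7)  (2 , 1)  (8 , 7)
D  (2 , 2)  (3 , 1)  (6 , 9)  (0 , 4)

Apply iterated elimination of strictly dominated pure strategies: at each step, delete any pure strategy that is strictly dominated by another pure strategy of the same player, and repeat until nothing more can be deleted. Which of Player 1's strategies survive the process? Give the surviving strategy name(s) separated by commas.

B, C, D

Player 1's strategy A is strictly dominated by C (C1: 9>3, C2: 7>6, C3: 2>0, C4: 8>1) and is removed.
Column C1 is eliminated: C4 beats it against every remaining row (B: 9>6, C: 7>5, D: 4>2).
Among the remaining strategies, none is strictly dominated by another pure strategy of the same player, so the elimination stops.
Surviving strategies — Player 1: {B, C, D}; Player 2: {C2, C3, C4}.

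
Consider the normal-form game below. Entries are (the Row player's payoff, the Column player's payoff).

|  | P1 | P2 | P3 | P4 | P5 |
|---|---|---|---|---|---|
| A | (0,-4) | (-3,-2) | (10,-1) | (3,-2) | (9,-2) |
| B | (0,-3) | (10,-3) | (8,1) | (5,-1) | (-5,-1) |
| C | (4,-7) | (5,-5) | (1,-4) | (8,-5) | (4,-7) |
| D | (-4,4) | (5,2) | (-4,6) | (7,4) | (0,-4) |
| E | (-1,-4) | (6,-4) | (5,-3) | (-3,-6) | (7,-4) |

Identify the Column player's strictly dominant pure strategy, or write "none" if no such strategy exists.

P3 vs P1: A: -1>-4, B: 1>-3, C: -4>-7, D: 6>4, E: -3>-4.
P3 vs P2: A: -1>-2, B: 1>-3, C: -4>-5, D: 6>2, E: -3>-4.
P3 vs P4: A: -1>-2, B: 1>-1, C: -4>-5, D: 6>4, E: -3>-6.
P3 vs P5: A: -1>-2, B: 1>-1, C: -4>-7, D: 6>-4, E: -3>-4.
P3 strictly beats every other strategy against every opponent action, so it is strictly dominant.

P3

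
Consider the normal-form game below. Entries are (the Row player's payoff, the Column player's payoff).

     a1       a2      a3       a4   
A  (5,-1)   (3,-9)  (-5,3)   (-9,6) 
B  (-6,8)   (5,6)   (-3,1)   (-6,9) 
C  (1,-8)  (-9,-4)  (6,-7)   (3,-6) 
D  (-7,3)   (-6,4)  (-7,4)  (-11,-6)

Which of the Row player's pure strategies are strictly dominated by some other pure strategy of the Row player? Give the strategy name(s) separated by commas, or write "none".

A is not dominated — it holds its own against B at a1 (5>-6); C at a1 (5>1); D at a1 (5>-7).
B: no other strategy beats it everywhere (A at a2 (5>3); C at a2 (5>-9); D at a1 (-6>-7)).
C is not dominated — it holds its own against A at a3 (6>-5); B at a1 (1>-6); D at a1 (1>-7).
D is strictly dominated by A (a1: 5>-7, a2: 3>-6, a3: -5>-7, a4: -9>-11).

D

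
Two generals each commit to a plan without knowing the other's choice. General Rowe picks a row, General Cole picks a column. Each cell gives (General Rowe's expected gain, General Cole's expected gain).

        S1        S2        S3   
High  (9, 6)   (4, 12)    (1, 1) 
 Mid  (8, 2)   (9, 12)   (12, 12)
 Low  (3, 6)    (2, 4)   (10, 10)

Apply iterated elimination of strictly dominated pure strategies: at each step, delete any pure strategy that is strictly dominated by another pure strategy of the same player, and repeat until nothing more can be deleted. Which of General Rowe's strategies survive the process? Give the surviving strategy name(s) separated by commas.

Mid

Row Low is eliminated: Mid beats it against every remaining column (S1: 8>3, S2: 9>2, S3: 12>10).
General Cole's strategy S1 is strictly dominated by S2 (High: 12>6, Mid: 12>2) and is removed.
Row High is eliminated: Mid beats it against every remaining column (S2: 9>4, S3: 12>1).
Among the remaining strategies, none is strictly dominated by another pure strategy of the same player, so the elimination stops.
Surviving strategies — General Rowe: {Mid}; General Cole: {S2, S3}.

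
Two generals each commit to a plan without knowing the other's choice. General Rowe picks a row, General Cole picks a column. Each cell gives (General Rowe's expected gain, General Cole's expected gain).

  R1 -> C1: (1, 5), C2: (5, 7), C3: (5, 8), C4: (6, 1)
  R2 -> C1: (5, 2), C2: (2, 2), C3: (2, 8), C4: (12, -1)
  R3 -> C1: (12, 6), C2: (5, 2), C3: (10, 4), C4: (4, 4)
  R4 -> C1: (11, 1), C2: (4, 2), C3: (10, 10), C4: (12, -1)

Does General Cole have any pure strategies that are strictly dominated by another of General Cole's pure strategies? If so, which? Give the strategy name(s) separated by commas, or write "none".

C2, C4

Nothing dominates C1: C2 at R2 (2=2); C3 at R3 (6>4); C4 at R1 (5>1).
C2 is strictly dominated by C3 (R1: 8>7, R2: 8>2, R3: 4>2, R4: 10>2).
Nothing dominates C3: C1 at R1 (8>5); C2 at R1 (8>7); C4 at R1 (8>1).
C4: dominated, since C1 does at least as well everywhere (R1: 5>1, R2: 2>-1, R3: 6>4, R4: 1>-1).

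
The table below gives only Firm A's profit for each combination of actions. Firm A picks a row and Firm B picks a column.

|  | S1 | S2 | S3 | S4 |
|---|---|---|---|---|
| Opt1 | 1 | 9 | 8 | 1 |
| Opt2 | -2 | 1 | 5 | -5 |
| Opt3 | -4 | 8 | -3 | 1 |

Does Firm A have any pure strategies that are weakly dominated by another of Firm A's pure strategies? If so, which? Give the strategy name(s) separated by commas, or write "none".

Opt1: no other strategy beats it everywhere (Opt2 at S1 (1>-2); Opt3 at S1 (1>-4)).
Opt2: dominated, since Opt1 does at least as well everywhere (S1: 1>-2, S2: 9>1, S3: 8>5, S4: 1>-5).
Opt3: dominated, since Opt1 does at least as well everywhere (S1: 1>-4, S2: 9>8, S3: 8>-3, S4: 1=1).

Opt2, Opt3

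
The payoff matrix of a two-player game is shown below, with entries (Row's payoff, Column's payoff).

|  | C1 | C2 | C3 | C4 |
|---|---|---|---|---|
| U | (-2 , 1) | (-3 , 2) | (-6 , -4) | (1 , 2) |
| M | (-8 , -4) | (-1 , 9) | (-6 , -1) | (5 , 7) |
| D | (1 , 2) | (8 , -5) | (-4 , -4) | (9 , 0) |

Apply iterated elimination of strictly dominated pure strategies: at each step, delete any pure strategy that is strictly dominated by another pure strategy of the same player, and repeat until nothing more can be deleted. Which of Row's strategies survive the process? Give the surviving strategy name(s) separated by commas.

Row U is eliminated: D beats it against every remaining column (C1: 1>-2, C2: 8>-3, C3: -4>-6, C4: 9>1).
For Row, D strictly dominates M on the remaining columns (C1: 1>-8, C2: 8>-1, C3: -4>-6, C4: 9>5); eliminate M.
Column C2 is eliminated: C1 beats it against every remaining row (D: 2>-5).
Column C3 is eliminated: C1 beats it against every remaining row (D: 2>-4).
Column C4 is eliminated: C1 beats it against every remaining row (D: 2>0).
Among the remaining strategies, none is strictly dominated by another pure strategy of the same player, so the elimination stops.
Surviving strategies — Row: {D}; Column: {C1}.

D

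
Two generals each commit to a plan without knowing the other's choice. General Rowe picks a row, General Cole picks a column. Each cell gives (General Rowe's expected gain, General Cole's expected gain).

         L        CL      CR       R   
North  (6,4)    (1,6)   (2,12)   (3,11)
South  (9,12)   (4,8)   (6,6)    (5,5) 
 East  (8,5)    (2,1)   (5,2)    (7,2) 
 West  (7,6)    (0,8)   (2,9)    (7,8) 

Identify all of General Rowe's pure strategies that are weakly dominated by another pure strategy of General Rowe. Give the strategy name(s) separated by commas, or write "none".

North, West

South weakly dominates North — L: 9>6, CL: 4>1, CR: 6>2, R: 5>3.
Nothing dominates South: North at L (9>6); East at L (9>8); West at L (9>7).
Nothing dominates East: North at L (8>6); South at R (7>5); West at L (8>7).
East weakly dominates West — L: 8>7, CL: 2>0, CR: 5>2, R: 7=7.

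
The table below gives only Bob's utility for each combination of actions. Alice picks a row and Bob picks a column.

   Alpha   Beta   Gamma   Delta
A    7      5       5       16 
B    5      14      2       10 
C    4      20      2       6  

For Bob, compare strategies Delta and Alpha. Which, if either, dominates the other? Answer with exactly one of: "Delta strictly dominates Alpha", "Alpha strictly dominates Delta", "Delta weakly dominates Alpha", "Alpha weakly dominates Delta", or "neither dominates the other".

Delta strictly dominates Alpha

Delta's payoffs vs Alpha's, by Alice's action — A: 16>7, B: 10>5, C: 6>4.
Every comparison favours Delta, so Delta strictly dominates Alpha.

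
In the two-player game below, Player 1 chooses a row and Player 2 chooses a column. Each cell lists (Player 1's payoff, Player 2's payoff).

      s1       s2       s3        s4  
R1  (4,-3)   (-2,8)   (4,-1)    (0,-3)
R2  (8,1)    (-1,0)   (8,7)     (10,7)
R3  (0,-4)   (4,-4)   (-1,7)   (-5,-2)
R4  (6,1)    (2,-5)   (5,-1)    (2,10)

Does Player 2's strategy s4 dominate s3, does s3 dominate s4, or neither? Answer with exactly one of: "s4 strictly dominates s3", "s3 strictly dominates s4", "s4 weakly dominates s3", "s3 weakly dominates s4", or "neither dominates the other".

neither dominates the other

Compare s4 to s3 across every action of Player 1: R1: -3<-1, R2: 7=7, R3: -2<7, R4: 10>-1.
s4 does better at R4 but worse at R1, R3; neither strategy dominates the other.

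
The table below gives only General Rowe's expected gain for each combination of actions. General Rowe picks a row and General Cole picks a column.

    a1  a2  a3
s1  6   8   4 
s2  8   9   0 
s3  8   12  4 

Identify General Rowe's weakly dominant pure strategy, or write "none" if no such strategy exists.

s3

s3 vs s1: a1: 8>6, a2: 12>8, a3: 4=4.
s3 vs s2: a1: 8=8, a2: 12>9, a3: 4>0.
s3 is at least as good as every other strategy against every opponent action, so it is weakly dominant.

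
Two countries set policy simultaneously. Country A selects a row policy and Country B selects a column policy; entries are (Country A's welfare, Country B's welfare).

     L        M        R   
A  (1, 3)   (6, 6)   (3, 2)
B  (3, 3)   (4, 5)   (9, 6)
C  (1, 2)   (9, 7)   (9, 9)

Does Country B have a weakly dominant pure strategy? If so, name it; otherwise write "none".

none

L fails to dominate M at A (3<6).
M fails to dominate R at B (5<6).
R fails to dominate L at A (2<3).
No single strategy dominates all the others.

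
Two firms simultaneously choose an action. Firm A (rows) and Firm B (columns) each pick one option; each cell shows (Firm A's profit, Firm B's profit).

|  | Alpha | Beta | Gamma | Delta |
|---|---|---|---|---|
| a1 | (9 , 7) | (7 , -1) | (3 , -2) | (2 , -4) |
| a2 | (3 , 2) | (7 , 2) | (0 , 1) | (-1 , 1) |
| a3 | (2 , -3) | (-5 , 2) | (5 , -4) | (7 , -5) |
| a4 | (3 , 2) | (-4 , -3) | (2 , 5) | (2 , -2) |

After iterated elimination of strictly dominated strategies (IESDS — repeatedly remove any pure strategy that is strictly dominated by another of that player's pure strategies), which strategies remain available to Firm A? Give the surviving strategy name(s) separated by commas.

a1, a2

Firm B's strategy Delta is strictly dominated by Alpha (a1: 7>-4, a2: 2>1, a3: -3>-5, a4: 2>-2) and is removed.
Firm A's strategy a4 is strictly dominated by a1 (Alpha: 9>3, Beta: 7>-4, Gamma: 3>2) and is removed.
For Firm B, Alpha strictly dominates Gamma on the remaining rows (a1: 7>-2, a2: 2>1, a3: -3>-4); eliminate Gamma.
Firm A's strategy a3 is strictly dominated by a1 (Alpha: 9>2, Beta: 7>-5) and is removed.
Among the remaining strategies, none is strictly dominated by another pure strategy of the same player, so the elimination stops.
Surviving strategies — Firm A: {a1, a2}; Firm B: {Alpha, Beta}.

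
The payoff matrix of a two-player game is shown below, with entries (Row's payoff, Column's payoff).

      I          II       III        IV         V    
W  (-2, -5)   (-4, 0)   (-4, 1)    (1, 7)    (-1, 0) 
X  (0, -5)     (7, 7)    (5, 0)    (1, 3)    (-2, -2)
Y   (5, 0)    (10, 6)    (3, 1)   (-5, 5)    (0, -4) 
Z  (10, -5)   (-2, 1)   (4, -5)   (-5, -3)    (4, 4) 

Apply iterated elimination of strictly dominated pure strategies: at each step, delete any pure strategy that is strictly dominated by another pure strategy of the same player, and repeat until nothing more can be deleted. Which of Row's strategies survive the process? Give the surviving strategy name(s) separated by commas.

Column I is eliminated: II beats it against every remaining row (W: 0>-5, X: 7>-5, Y: 6>0, Z: 1>-5).
Column's strategy III is strictly dominated by IV (W: 7>1, X: 3>0, Y: 5>1, Z: -3>-5) and is removed.
Among the remaining strategies, none is strictly dominated by another pure strategy of the same player, so the elimination stops.
Surviving strategies — Row: {W, X, Y, Z}; Column: {II, IV, V}.

W, X, Y, Z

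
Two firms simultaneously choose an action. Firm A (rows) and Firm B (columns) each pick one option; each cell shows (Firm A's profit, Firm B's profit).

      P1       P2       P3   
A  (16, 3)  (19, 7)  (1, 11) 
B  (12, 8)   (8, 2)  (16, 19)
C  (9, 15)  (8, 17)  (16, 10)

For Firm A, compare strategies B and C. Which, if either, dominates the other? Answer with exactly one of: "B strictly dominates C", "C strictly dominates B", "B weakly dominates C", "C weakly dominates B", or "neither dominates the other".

B weakly dominates C

Compare B to C across each choice by Firm B: P1: 12>9, P2: 8=8, P3: 16=16.
B is at least as good everywhere and strictly better somewhere (tied only at P2, P3), so B weakly but not strictly dominates C.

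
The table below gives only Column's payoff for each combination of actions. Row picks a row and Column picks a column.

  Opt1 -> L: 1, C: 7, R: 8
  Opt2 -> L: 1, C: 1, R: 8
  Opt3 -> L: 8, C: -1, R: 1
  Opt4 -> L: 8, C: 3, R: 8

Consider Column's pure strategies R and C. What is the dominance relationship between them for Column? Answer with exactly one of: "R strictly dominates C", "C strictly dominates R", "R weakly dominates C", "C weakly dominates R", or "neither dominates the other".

R strictly dominates C

R's payoffs vs C's, by Row's action — Opt1: 8>7, Opt2: 8>1, Opt3: 1>-1, Opt4: 8>3.
R gives a strictly higher payoff against each opponent action, so R strictly dominates C.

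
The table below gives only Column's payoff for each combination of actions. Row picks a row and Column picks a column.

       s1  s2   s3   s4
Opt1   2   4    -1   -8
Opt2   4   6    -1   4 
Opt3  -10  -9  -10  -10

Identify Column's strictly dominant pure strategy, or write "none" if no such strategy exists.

s2

s2 vs s1: Opt1: 4>2, Opt2: 6>4, Opt3: -9>-10.
s2 vs s3: Opt1: 4>-1, Opt2: 6>-1, Opt3: -9>-10.
s2 vs s4: Opt1: 4>-8, Opt2: 6>4, Opt3: -9>-10.
s2 strictly beats every other strategy against every opponent action, so it is strictly dominant.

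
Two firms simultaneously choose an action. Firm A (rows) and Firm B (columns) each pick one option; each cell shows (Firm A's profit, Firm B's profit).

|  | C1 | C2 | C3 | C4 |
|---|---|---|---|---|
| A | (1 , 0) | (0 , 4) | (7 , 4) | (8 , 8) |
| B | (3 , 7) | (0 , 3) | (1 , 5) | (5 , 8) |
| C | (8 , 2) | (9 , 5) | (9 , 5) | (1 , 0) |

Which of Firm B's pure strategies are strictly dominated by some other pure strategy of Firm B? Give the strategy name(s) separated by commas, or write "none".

none

Nothing dominates C1: C2 at B (7>3); C3 at B (7>5); C4 at C (2>0).
Nothing dominates C2: C1 at A (4>0); C3 at A (4=4); C4 at C (5>0).
Nothing dominates C3: C1 at A (4>0); C2 at A (4=4); C4 at C (5>0).
C4 is not dominated — it holds its own against C1 at A (8>0); C2 at A (8>4); C3 at A (8>4).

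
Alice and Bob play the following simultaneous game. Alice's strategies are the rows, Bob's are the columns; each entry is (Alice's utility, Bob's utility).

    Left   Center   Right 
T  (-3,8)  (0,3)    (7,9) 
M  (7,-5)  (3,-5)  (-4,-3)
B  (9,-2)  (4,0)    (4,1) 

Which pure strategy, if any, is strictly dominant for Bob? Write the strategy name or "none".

Right

Right vs Left: T: 9>8, M: -3>-5, B: 1>-2.
Right vs Center: T: 9>3, M: -3>-5, B: 1>0.
Right strictly beats every other strategy against every opponent action, so it is strictly dominant.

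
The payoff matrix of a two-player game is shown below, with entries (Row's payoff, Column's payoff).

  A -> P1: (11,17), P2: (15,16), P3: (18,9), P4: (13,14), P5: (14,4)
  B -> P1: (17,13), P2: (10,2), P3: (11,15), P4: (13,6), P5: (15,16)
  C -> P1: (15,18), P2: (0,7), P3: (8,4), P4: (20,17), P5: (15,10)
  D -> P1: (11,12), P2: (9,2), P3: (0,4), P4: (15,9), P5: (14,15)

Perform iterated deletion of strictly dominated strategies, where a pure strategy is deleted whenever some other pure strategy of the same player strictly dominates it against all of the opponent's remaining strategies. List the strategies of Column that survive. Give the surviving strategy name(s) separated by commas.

Column P2 is eliminated: P1 beats it against every remaining row (A: 17>16, B: 13>2, C: 18>7, D: 12>2).
Row D is eliminated: C beats it against every remaining column (P1: 15>11, P3: 8>0, P4: 20>15, P5: 15>14).
Column P4 is eliminated: P1 beats it against every remaining row (A: 17>14, B: 13>6, C: 18>17).
Among the remaining strategies, none is strictly dominated by another pure strategy of the same player, so the elimination stops.
Surviving strategies — Row: {A, B, C}; Column: {P1, P3, P5}.

P1, P3, P5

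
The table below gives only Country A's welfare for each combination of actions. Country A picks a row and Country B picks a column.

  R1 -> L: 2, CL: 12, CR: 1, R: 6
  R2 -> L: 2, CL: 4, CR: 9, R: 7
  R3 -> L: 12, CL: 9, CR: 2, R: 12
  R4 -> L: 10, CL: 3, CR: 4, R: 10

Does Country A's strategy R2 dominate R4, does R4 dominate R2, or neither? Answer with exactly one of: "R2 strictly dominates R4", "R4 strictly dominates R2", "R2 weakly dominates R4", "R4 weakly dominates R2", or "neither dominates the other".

neither dominates the other

Compare R2 to R4 across each opponent action: L: 2<10, CL: 4>3, CR: 9>4, R: 7<10.
R2 does better at CL, CR but worse at L, R; neither strategy dominates the other.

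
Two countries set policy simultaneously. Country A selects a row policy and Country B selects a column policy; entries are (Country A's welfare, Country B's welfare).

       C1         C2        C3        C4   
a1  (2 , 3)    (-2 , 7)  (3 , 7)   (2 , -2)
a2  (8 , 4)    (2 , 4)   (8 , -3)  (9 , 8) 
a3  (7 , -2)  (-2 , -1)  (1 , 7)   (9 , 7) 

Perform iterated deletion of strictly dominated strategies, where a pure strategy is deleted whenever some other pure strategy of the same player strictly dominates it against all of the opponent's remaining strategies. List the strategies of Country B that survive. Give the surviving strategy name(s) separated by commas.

C3, C4

Country A's strategy a1 is strictly dominated by a2 (C1: 8>2, C2: 2>-2, C3: 8>3, C4: 9>2) and is removed.
Country B's strategy C1 is strictly dominated by C4 (a2: 8>4, a3: 7>-2) and is removed.
Column C2 is eliminated: C4 beats it against every remaining row (a2: 8>4, a3: 7>-1).
Among the remaining strategies, none is strictly dominated by another pure strategy of the same player, so the elimination stops.
Surviving strategies — Country A: {a2, a3}; Country B: {C3, C4}.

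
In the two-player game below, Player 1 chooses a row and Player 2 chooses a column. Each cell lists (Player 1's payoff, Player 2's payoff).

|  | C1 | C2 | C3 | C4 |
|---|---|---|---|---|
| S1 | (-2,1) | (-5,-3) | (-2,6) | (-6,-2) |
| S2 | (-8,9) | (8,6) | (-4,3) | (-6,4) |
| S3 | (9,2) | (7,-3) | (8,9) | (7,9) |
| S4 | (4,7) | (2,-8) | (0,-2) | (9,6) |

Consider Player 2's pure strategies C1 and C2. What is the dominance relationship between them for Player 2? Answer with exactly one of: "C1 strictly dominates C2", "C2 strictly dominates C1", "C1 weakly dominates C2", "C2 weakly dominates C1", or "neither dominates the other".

C1's payoffs vs C2's, by Player 1's action — S1: 1>-3, S2: 9>6, S3: 2>-3, S4: 7>-8.
C1 gives a strictly higher payoff against each choice by Player 1, so C1 strictly dominates C2.

C1 strictly dominates C2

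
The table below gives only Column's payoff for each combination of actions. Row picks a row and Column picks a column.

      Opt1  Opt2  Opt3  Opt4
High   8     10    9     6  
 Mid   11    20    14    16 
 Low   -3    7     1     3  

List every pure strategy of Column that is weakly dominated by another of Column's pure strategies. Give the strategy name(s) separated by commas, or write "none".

Opt1, Opt3, Opt4

Opt1 is weakly dominated by Opt2 (High: 10>8, Mid: 20>11, Low: 7>-3).
Opt2 is not dominated — it holds its own against Opt1 at High (10>8); Opt3 at High (10>9); Opt4 at High (10>6).
Opt3: dominated, since Opt2 does at least as well everywhere (High: 10>9, Mid: 20>14, Low: 7>1).
Opt4: dominated, since Opt2 does at least as well everywhere (High: 10>6, Mid: 20>16, Low: 7>3).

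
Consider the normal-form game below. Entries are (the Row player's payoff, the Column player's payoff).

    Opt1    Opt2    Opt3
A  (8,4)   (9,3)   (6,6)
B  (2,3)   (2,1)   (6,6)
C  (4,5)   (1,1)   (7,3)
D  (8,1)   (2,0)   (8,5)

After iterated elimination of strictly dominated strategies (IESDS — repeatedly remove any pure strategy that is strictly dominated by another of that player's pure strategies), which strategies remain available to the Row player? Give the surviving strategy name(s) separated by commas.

D

For the Row player, D strictly dominates C on the remaining columns (Opt1: 8>4, Opt2: 2>1, Opt3: 8>7); eliminate C.
The Column player's strategy Opt1 is strictly dominated by Opt3 (A: 6>4, B: 6>3, D: 5>1) and is removed.
Column Opt2 is eliminated: Opt3 beats it against every remaining row (A: 6>3, B: 6>1, D: 5>0).
The Row player's strategy A is strictly dominated by D (Opt3: 8>6) and is removed.
For the Row player, D strictly dominates B on the remaining columns (Opt3: 8>6); eliminate B.
Among the remaining strategies, none is strictly dominated by another pure strategy of the same player, so the elimination stops.
Surviving strategies — the Row player: {D}; the Column player: {Opt3}.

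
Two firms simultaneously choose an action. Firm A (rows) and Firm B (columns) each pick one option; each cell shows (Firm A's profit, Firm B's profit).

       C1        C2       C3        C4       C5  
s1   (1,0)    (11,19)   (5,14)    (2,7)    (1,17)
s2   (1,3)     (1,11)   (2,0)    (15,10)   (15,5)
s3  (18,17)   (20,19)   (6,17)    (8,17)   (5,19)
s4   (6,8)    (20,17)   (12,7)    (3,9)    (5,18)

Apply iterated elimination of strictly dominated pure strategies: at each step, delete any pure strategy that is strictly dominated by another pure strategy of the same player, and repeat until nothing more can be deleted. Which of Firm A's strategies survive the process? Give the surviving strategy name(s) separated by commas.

For Firm A, s3 strictly dominates s1 on the remaining columns (C1: 18>1, C2: 20>11, C3: 6>5, C4: 8>2, C5: 5>1); eliminate s1.
For Firm B, C2 strictly dominates C1 on the remaining rows (s2: 11>3, s3: 19>17, s4: 17>8); eliminate C1.
Firm B's strategy C3 is strictly dominated by C2 (s2: 11>0, s3: 19>17, s4: 17>7) and is removed.
Column C4 is eliminated: C2 beats it against every remaining row (s2: 11>10, s3: 19>17, s4: 17>9).
Among the remaining strategies, none is strictly dominated by another pure strategy of the same player, so the elimination stops.
Surviving strategies — Firm A: {s2, s3, s4}; Firm B: {C2, C5}.

s2, s3, s4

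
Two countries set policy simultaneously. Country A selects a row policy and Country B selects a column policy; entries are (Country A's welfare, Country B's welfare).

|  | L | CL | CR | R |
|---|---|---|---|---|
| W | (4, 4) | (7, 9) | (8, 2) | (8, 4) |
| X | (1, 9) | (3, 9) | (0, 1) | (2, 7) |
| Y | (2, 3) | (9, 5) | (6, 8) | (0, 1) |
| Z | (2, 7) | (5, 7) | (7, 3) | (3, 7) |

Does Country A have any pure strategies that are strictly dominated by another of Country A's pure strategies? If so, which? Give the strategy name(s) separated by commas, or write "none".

W: no other strategy beats it everywhere (X at L (4>1); Y at L (4>2); Z at L (4>2)).
W strictly dominates X — L: 4>1, CL: 7>3, CR: 8>0, R: 8>2.
Y is not dominated — it holds its own against W at CL (9>7); X at L (2>1); Z at L (2=2).
W strictly dominates Z — L: 4>2, CL: 7>5, CR: 8>7, R: 8>3.

X, Z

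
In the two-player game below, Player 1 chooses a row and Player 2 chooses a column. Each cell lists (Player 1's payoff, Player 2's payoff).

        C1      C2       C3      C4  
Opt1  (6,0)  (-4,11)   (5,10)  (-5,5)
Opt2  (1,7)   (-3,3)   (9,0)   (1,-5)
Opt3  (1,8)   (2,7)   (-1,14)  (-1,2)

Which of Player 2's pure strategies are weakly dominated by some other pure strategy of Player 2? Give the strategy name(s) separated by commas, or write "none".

C4

Nothing dominates C1: C2 at Opt2 (7>3); C3 at Opt2 (7>0); C4 at Opt2 (7>-5).
C2: no other strategy beats it everywhere (C1 at Opt1 (11>0); C3 at Opt1 (11>10); C4 at Opt1 (11>5)).
C3 is not dominated — it holds its own against C1 at Opt1 (10>0); C2 at Opt3 (14>7); C4 at Opt1 (10>5).
C4: dominated, since C2 does at least as well everywhere (Opt1: 11>5, Opt2: 3>-5, Opt3: 7>2).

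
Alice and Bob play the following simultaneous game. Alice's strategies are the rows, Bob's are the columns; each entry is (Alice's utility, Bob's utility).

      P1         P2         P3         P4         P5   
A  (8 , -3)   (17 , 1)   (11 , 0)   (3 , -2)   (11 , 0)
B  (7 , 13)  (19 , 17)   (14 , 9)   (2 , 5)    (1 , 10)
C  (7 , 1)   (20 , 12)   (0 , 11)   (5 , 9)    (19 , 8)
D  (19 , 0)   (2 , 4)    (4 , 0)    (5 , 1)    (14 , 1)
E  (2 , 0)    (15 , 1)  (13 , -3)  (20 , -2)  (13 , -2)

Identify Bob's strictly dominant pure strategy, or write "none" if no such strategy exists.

P2

P2 vs P1: A: 1>-3, B: 17>13, C: 12>1, D: 4>0, E: 1>0.
P2 vs P3: A: 1>0, B: 17>9, C: 12>11, D: 4>0, E: 1>-3.
P2 vs P4: A: 1>-2, B: 17>5, C: 12>9, D: 4>1, E: 1>-2.
P2 vs P5: A: 1>0, B: 17>10, C: 12>8, D: 4>1, E: 1>-2.
P2 strictly beats every other strategy against every opponent action, so it is strictly dominant.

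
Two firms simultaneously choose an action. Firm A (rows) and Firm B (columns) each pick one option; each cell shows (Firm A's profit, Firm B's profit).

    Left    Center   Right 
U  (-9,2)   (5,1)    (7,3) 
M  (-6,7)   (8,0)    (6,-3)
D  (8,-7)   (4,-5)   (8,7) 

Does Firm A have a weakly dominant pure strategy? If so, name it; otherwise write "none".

U fails to dominate M at Left (-9<-6).
M fails to dominate U at Right (6<7).
D fails to dominate U at Center (4<5).
No single strategy dominates all the others.

none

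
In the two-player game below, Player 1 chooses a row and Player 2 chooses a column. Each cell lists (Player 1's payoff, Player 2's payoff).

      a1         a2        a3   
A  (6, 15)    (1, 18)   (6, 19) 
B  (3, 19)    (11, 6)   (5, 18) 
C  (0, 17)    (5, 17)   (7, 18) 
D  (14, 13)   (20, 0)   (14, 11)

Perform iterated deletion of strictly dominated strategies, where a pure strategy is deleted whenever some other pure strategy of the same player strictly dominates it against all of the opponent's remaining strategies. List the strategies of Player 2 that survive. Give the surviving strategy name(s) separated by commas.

a1

Player 1's strategy A is strictly dominated by D (a1: 14>6, a2: 20>1, a3: 14>6) and is removed.
Row B is eliminated: D beats it against every remaining column (a1: 14>3, a2: 20>11, a3: 14>5).
Row C is eliminated: D beats it against every remaining column (a1: 14>0, a2: 20>5, a3: 14>7).
For Player 2, a1 strictly dominates a2 on the remaining rows (D: 13>0); eliminate a2.
Column a3 is eliminated: a1 beats it against every remaining row (D: 13>11).
Among the remaining strategies, none is strictly dominated by another pure strategy of the same player, so the elimination stops.
Surviving strategies — Player 1: {D}; Player 2: {a1}.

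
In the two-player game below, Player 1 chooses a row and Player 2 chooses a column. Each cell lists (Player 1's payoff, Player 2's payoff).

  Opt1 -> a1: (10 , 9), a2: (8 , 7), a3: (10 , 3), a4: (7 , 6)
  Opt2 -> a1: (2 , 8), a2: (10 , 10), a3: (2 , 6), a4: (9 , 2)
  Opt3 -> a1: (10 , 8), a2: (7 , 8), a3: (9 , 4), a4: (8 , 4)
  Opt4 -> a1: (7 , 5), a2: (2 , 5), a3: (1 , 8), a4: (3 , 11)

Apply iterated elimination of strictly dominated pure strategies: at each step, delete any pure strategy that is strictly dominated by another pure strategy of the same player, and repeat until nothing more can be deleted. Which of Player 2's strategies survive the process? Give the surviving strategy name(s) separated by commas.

For Player 1, Opt1 strictly dominates Opt4 on the remaining columns (a1: 10>7, a2: 8>2, a3: 10>1, a4: 7>3); eliminate Opt4.
Player 2's strategy a3 is strictly dominated by a1 (Opt1: 9>3, Opt2: 8>6, Opt3: 8>4) and is removed.
For Player 2, a1 strictly dominates a4 on the remaining rows (Opt1: 9>6, Opt2: 8>2, Opt3: 8>4); eliminate a4.
Among the remaining strategies, none is strictly dominated by another pure strategy of the same player, so the elimination stops.
Surviving strategies — Player 1: {Opt1, Opt2, Opt3}; Player 2: {a1, a2}.

a1, a2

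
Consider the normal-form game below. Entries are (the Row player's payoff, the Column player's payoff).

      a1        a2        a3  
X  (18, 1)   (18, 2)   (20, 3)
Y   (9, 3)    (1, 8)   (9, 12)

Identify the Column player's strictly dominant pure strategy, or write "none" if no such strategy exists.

a3 vs a1: X: 3>1, Y: 12>3.
a3 vs a2: X: 3>2, Y: 12>8.
a3 strictly beats every other strategy against every opponent action, so it is strictly dominant.

a3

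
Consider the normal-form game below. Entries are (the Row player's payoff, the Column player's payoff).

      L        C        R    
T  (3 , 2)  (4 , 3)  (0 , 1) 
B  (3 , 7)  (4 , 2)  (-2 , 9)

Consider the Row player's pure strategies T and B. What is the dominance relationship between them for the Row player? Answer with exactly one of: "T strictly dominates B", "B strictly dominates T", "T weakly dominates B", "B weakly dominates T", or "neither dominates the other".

T's payoffs vs B's, by the Column player's action — L: 3=3, C: 4=4, R: 0>-2.
T is at least as good everywhere and strictly better somewhere (tied only at L, C), so T weakly but not strictly dominates B.

T weakly dominates B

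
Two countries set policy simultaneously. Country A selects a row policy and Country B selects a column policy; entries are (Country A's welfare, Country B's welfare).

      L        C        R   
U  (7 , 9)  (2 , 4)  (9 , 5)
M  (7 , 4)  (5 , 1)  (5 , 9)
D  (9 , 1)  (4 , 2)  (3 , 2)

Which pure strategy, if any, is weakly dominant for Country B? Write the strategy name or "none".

L fails to dominate C at D (1<2).
C fails to dominate L at U (4<9).
R fails to dominate L at U (5<9).
No single strategy dominates all the others.

none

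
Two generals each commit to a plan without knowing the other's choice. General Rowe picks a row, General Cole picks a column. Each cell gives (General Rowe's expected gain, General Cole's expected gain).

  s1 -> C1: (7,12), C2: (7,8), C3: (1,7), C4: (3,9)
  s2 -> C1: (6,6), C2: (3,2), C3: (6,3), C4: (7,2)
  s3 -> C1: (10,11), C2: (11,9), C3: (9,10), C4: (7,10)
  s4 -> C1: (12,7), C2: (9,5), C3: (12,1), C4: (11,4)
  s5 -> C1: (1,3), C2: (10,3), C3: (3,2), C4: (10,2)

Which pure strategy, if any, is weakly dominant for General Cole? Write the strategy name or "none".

C1 vs C2: s1: 12>8, s2: 6>2, s3: 11>9, s4: 7>5, s5: 3=3.
C1 vs C3: s1: 12>7, s2: 6>3, s3: 11>10, s4: 7>1, s5: 3>2.
C1 vs C4: s1: 12>9, s2: 6>2, s3: 11>10, s4: 7>4, s5: 3>2.
C1 is at least as good as every other strategy against every opponent action, so it is weakly dominant.

C1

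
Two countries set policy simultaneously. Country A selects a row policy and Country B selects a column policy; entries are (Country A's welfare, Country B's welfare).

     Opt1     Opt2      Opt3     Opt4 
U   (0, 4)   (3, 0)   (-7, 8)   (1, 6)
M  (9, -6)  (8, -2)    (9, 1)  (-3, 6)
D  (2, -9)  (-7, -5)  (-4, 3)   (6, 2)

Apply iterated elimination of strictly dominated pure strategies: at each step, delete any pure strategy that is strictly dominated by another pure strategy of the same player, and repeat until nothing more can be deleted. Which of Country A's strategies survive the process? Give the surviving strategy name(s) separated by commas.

Country B's strategy Opt1 is strictly dominated by Opt3 (U: 8>4, M: 1>-6, D: 3>-9) and is removed.
Country B's strategy Opt2 is strictly dominated by Opt3 (U: 8>0, M: 1>-2, D: 3>-5) and is removed.
Row U is eliminated: D beats it against every remaining column (Opt3: -4>-7, Opt4: 6>1).
Among the remaining strategies, none is strictly dominated by another pure strategy of the same player, so the elimination stops.
Surviving strategies — Country A: {M, D}; Country B: {Opt3, Opt4}.

M, D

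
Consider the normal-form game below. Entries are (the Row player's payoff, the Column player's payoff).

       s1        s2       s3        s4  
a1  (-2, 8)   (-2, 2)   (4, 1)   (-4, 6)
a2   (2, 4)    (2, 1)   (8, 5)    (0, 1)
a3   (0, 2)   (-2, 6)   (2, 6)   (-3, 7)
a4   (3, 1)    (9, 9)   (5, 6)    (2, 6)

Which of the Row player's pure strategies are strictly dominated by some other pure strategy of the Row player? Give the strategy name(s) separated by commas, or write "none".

a1, a3

a2 strictly dominates a1 — s1: 2>-2, s2: 2>-2, s3: 8>4, s4: 0>-4.
a2: no other strategy beats it everywhere (a1 at s1 (2>-2); a3 at s1 (2>0); a4 at s3 (8>5)).
a3 is strictly dominated by a2 (s1: 2>0, s2: 2>-2, s3: 8>2, s4: 0>-3).
a4: no other strategy beats it everywhere (a1 at s1 (3>-2); a2 at s1 (3>2); a3 at s1 (3>0)).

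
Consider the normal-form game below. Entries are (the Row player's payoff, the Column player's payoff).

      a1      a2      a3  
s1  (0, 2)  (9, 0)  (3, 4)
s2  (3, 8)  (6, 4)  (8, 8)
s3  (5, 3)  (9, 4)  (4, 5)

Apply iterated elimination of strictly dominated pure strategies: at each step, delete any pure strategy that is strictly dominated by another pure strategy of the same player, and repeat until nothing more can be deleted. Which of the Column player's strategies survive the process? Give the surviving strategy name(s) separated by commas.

a1, a3

For the Column player, a3 strictly dominates a2 on the remaining rows (s1: 4>0, s2: 8>4, s3: 5>4); eliminate a2.
The Row player's strategy s1 is strictly dominated by s2 (a1: 3>0, a3: 8>3) and is removed.
Among the remaining strategies, none is strictly dominated by another pure strategy of the same player, so the elimination stops.
Surviving strategies — the Row player: {s2, s3}; the Column player: {a1, a3}.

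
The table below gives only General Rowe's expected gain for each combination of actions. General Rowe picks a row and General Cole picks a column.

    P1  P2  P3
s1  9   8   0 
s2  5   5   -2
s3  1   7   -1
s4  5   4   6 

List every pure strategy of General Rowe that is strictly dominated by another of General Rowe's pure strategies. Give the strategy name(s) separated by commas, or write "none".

Nothing dominates s1: s2 at P1 (9>5); s3 at P1 (9>1); s4 at P1 (9>5).
s2: dominated, since s1 does at least as well everywhere (P1: 9>5, P2: 8>5, P3: 0>-2).
s1 strictly dominates s3 — P1: 9>1, P2: 8>7, P3: 0>-1.
s4 is not dominated — it holds its own against s1 at P3 (6>0); s2 at P1 (5=5); s3 at P1 (5>1).

s2, s3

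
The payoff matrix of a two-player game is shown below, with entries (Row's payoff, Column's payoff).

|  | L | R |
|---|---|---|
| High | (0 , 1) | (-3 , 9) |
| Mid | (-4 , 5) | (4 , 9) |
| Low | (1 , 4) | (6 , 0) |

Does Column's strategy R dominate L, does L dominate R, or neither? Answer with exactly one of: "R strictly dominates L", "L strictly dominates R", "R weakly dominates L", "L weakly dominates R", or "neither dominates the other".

Compare R to L across every action of Row: High: 9>1, Mid: 9>5, Low: 0<4.
R does better at High, Mid but worse at Low; neither strategy dominates the other.

neither dominates the other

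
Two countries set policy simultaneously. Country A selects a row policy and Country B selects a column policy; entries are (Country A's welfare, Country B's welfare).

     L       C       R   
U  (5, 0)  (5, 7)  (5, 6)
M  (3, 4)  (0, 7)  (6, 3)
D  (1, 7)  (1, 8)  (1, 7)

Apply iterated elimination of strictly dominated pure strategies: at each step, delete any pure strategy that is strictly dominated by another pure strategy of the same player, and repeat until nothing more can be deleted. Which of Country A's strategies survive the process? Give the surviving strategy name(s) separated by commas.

For Country A, U strictly dominates D on the remaining columns (L: 5>1, C: 5>1, R: 5>1); eliminate D.
Column L is eliminated: C beats it against every remaining row (U: 7>0, M: 7>4).
Column R is eliminated: C beats it against every remaining row (U: 7>6, M: 7>3).
For Country A, U strictly dominates M on the remaining columns (C: 5>0); eliminate M.
Among the remaining strategies, none is strictly dominated by another pure strategy of the same player, so the elimination stops.
Surviving strategies — Country A: {U}; Country B: {C}.

U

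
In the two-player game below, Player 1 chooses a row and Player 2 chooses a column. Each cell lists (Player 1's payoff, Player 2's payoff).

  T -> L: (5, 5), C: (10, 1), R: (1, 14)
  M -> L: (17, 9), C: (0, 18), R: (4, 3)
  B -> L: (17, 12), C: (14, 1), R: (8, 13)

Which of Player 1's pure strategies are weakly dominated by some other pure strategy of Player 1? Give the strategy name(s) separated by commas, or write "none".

T: dominated, since B does at least as well everywhere (L: 17>5, C: 14>10, R: 8>1).
M: dominated, since B does at least as well everywhere (L: 17=17, C: 14>0, R: 8>4).
B: no other strategy beats it everywhere (T at L (17>5); M at C (14>0)).

T, M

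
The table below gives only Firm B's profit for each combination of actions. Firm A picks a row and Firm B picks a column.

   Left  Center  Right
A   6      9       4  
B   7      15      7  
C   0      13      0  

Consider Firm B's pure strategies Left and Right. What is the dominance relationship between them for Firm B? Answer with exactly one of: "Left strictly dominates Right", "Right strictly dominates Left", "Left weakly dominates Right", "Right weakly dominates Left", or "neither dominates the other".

Left weakly dominates Right

Left's payoffs vs Right's, by Firm A's action — A: 6>4, B: 7=7, C: 0=0.
Left is at least as good everywhere and strictly better somewhere (tied only at B, C), so Left weakly but not strictly dominates Right.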